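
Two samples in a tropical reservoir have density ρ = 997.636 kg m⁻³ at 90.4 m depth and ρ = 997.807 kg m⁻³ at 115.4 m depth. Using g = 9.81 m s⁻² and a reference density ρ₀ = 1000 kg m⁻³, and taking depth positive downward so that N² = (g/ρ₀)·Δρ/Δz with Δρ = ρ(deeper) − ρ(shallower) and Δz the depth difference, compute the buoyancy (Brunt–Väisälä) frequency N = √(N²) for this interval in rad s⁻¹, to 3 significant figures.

8.19 × 10⁻³ rad s⁻¹

Δρ = 997.807 − 997.636 = 0.171 kg m⁻³ over Δz = 115.4 − 90.4 = 25 m.
N² = (9.81/1000) × (0.171/25) = 6.7100 × 10⁻⁵ s⁻².
N = √(6.7100 × 10⁻⁵) = 8.1915 × 10⁻³ rad s⁻¹ ≈ 8.19 × 10⁻³ rad s⁻¹.
Since Δρ > 0 the layer is stably stratified.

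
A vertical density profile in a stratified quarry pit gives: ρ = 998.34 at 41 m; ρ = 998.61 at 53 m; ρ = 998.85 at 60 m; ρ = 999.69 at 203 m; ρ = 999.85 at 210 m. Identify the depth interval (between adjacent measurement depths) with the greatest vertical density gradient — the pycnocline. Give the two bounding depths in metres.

53–60 m

Compute the density gradient over each adjacent pair:
  41–53 m: Δρ/Δz = 0.27/12 = 0.023 kg m⁻⁴
  53–60 m: Δρ/Δz = 0.24/7 = 0.034 kg m⁻⁴
  60–203 m: Δρ/Δz = 0.84/143 = 5.9 × 10⁻³ kg m⁻⁴
  203–210 m: Δρ/Δz = 0.16/7 = 0.023 kg m⁻⁴
The largest gradient is in the 53–60 m interval — the pycnocline.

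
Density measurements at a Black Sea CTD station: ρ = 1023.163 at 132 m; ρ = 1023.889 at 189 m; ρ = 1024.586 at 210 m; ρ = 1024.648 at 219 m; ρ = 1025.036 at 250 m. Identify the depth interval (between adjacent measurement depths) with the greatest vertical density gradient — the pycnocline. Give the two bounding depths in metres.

189–210 m

Compute the density gradient over each adjacent pair:
  132–189 m: Δρ/Δz = 0.726/57 = 0.013 kg m⁻⁴
  189–210 m: Δρ/Δz = 0.697/21 = 0.033 kg m⁻⁴
  210–219 m: Δρ/Δz = 0.062/9 = 6.9 × 10⁻³ kg m⁻⁴
  219–250 m: Δρ/Δz = 0.388/31 = 0.013 kg m⁻⁴
The largest gradient is in the 189–210 m interval — the pycnocline.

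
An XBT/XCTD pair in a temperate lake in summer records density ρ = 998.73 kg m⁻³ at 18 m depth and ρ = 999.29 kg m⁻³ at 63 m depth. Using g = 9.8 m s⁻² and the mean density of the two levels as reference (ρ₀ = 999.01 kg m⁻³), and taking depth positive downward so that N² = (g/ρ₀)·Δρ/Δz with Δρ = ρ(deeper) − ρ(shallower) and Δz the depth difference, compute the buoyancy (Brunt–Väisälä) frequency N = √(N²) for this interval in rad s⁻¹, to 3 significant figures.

0.0110 rad s⁻¹

Δρ = 999.29 − 998.73 = 0.56 kg m⁻³ over Δz = 63 − 18 = 45 m.
N² = (9.8/999.01) × (0.56/45) = 1.2208 × 10⁻⁴ s⁻².
N = √(1.2208 × 10⁻⁴) = 0.011049 rad s⁻¹ ≈ 0.0110 rad s⁻¹.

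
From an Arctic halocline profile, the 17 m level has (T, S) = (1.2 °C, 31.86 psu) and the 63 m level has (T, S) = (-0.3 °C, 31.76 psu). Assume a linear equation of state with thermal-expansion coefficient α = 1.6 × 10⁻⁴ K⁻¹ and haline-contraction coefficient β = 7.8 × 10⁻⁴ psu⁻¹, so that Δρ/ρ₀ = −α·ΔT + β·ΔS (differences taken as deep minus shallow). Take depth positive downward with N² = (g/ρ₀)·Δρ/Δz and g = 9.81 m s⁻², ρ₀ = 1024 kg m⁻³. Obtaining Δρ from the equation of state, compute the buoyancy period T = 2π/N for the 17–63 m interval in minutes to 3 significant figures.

ΔT = -1.5 K, ΔS = -0.10 psu (deep − shallow).
Δρ/ρ₀ = −αΔT + βΔS = 2.40 × 10⁻⁴ − 7.80 × 10⁻⁵ = 1.62 × 10⁻⁴, so Δρ ≈ 0.1659 kg m⁻³.
N² = (g/ρ₀)·Δρ/Δz = g·(Δρ/ρ₀)/Δz = 9.81 × 1.62 × 10⁻⁴ / 46 = 3.4548 × 10⁻⁵ s⁻².
N = √(3.4548 × 10⁻⁵) = 5.8778 × 10⁻³ rad s⁻¹ → T = 2π/N = 1.0690 × 10³ s = 17.817 min ≈ 17.8 min.

17.8 min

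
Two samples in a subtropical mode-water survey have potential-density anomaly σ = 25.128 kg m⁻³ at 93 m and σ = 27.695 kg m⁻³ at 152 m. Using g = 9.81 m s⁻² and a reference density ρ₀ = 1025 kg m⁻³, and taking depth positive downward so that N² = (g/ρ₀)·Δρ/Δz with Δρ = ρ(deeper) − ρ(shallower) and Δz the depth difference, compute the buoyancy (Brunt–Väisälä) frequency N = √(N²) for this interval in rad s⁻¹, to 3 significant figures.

0.0204 rad s⁻¹

Δρ = 1027.695 − 1025.128 = 2.567 kg m⁻³ over Δz = 152 − 93 = 59 m.
N² = (9.81/1025) × (2.567/59) = 4.1641 × 10⁻⁴ s⁻².
N = √(4.1641 × 10⁻⁴) = 0.020406 rad s⁻¹ ≈ 0.0204 rad s⁻¹.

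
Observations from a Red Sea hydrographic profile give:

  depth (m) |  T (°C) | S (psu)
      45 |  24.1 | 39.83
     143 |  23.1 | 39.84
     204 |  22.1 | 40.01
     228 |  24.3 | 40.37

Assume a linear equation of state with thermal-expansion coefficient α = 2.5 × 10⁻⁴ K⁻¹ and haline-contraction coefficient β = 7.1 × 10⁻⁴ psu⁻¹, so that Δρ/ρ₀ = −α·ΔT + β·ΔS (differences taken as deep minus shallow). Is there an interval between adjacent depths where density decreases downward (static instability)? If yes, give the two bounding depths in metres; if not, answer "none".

204–228 m

Evaluate Δρ/ρ₀ = −αΔT + βΔS across each adjacent pair:
  45–143 m: −αΔT+βΔS = −(2.5 × 10⁻⁴)(-1.0)+(7.1 × 10⁻⁴)(+0.01) = 2.6 × 10⁻⁴ → stable
  143–204 m: −αΔT+βΔS = −(2.5 × 10⁻⁴)(-1.0)+(7.1 × 10⁻⁴)(+0.17) = 3.7 × 10⁻⁴ → stable
  204–228 m: −αΔT+βΔS = −(2.5 × 10⁻⁴)(+2.2)+(7.1 × 10⁻⁴)(+0.36) = -2.9 × 10⁻⁴ → UNSTABLE
The 204–228 m interval has Δρ < 0: lighter water underlies denser water.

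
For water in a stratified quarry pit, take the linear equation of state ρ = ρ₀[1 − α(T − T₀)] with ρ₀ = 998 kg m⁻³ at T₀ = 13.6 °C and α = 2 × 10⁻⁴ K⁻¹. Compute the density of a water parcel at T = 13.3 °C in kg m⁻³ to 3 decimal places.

T − T₀ = -0.3 K.
Bracket = 1 − α·(-0.3) = 1 + (6.00 × 10⁻⁵) = 1.0000600.
ρ = 998 × 1.0000600 = 998.060 kg m⁻³.

998.060 kg m⁻³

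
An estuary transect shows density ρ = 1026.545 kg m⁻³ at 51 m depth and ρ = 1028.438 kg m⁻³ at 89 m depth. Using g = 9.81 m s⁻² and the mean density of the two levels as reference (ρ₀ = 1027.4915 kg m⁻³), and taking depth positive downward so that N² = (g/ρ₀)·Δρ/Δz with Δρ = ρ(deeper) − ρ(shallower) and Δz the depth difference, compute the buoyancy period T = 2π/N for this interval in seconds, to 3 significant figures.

Δρ = 1028.438 − 1026.545 = 1.893 kg m⁻³ over Δz = 89 − 51 = 38 m.
N² = (9.81/1027.4915) × (1.893/38) = 4.7562 × 10⁻⁴ s⁻².
N = √(4.7562 × 10⁻⁴) = 0.021809 rad s⁻¹, so T = 2π/N = 288.10 s ≈ 288 s.

288 s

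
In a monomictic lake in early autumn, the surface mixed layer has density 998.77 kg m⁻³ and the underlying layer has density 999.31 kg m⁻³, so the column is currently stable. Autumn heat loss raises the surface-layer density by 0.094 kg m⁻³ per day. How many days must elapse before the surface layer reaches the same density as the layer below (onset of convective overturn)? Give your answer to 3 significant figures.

5.74 days

Density deficit of the surface layer: 999.31 − 998.77 = 0.54 kg m⁻³.
Required change = 0.54 / 0.094 = 5.74 days.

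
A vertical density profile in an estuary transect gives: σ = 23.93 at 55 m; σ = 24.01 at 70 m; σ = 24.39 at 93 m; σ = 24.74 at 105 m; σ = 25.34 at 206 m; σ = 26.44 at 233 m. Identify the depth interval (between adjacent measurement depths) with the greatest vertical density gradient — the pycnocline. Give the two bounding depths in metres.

Compute the density gradient over each adjacent pair:
  55–70 m: Δρ/Δz = 0.08/15 = 5.3 × 10⁻³ kg m⁻⁴
  70–93 m: Δρ/Δz = 0.38/23 = 0.017 kg m⁻⁴
  93–105 m: Δρ/Δz = 0.35/12 = 0.029 kg m⁻⁴
  105–206 m: Δρ/Δz = 0.60/101 = 5.9 × 10⁻³ kg m⁻⁴
  206–233 m: Δρ/Δz = 1.10/27 = 0.041 kg m⁻⁴
The largest gradient is in the 206–233 m interval — the pycnocline.

206–233 m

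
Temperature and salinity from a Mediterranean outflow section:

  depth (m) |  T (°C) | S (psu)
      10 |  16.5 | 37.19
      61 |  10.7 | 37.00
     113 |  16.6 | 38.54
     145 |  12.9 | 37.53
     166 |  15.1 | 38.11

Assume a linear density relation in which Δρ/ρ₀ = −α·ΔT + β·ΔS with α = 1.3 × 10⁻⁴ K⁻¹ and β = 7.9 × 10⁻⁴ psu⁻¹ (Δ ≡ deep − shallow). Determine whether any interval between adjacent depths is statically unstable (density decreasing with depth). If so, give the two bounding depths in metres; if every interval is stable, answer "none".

Evaluate Δρ/ρ₀ = −αΔT + βΔS across each adjacent pair:
  10–61 m: −αΔT+βΔS = −(1.3 × 10⁻⁴)(-5.8)+(7.9 × 10⁻⁴)(-0.19) = 6.0 × 10⁻⁴ → stable
  61–113 m: −αΔT+βΔS = −(1.3 × 10⁻⁴)(+5.9)+(7.9 × 10⁻⁴)(+1.54) = 4.5 × 10⁻⁴ → stable
  113–145 m: −αΔT+βΔS = −(1.3 × 10⁻⁴)(-3.7)+(7.9 × 10⁻⁴)(-1.01) = -3.2 × 10⁻⁴ → UNSTABLE
  145–166 m: −αΔT+βΔS = −(1.3 × 10⁻⁴)(+2.2)+(7.9 × 10⁻⁴)(+0.58) = 1.7 × 10⁻⁴ → stable
The 113–145 m interval has Δρ < 0: lighter water underlies denser water.

113–145 m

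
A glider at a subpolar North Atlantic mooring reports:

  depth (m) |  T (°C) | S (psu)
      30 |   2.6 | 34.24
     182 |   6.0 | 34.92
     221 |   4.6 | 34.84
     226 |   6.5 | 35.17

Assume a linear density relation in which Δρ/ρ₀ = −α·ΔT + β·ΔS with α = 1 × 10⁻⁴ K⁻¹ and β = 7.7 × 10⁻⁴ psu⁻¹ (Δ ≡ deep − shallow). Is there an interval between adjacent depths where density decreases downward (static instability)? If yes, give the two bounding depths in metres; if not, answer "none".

Evaluate Δρ/ρ₀ = −αΔT + βΔS across each adjacent pair:
  30–182 m: −αΔT+βΔS = −(1 × 10⁻⁴)(+3.4)+(7.7 × 10⁻⁴)(+0.68) = 1.8 × 10⁻⁴ → stable
  182–221 m: −αΔT+βΔS = −(1 × 10⁻⁴)(-1.4)+(7.7 × 10⁻⁴)(-0.08) = 7.8 × 10⁻⁵ → stable
  221–226 m: −αΔT+βΔS = −(1 × 10⁻⁴)(+1.9)+(7.7 × 10⁻⁴)(+0.33) = 6.4 × 10⁻⁵ → stable
Every interval has Δρ > 0: the column is stably stratified throughout.

none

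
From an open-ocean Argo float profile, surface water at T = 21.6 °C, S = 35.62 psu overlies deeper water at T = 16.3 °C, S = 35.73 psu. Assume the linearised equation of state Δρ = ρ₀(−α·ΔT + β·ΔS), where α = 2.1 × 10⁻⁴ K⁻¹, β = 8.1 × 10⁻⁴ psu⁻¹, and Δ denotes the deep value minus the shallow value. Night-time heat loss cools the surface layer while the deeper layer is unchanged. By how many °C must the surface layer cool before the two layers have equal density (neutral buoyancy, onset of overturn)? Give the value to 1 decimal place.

5.7 °C

Neutral buoyancy requires Δρ = 0, i.e. −α(T_deep − T_surf′) + β(S_deep − S_surf) = 0.
T_surf′ = T_deep − (β/α)·ΔS = 16.3 − (8.1 × 10⁻⁴/2.1 × 10⁻⁴)·(+0.11) = 15.876 °C.
Cooling required: 21.6 − (15.876) = 5.724 °C.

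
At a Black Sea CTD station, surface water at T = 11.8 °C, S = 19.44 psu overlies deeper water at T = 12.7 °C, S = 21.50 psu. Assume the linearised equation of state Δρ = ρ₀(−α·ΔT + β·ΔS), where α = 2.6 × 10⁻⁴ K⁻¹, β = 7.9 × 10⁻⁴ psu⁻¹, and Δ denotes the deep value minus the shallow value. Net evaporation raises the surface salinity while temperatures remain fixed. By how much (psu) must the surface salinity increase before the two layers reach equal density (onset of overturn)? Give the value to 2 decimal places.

1.76 psu

Neutral buoyancy requires −α(T_deep − T_surf) + β(S_deep − S_surf′) = 0.
S_surf′ = S_deep − (α/β)·ΔT = 21.50 − (2.6 × 10⁻⁴/7.9 × 10⁻⁴)·(+0.9) = 21.2038 psu.
Increase required: 21.2038 − 19.44 = 1.7638 psu.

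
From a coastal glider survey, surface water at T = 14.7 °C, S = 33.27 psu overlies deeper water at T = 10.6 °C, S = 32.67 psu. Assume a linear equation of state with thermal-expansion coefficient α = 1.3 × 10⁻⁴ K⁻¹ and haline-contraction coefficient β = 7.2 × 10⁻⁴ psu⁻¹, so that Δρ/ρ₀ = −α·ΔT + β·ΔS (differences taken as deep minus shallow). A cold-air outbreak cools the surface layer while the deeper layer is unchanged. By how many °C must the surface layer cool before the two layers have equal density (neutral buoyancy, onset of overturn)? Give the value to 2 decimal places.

Neutral buoyancy requires Δρ = 0, i.e. −α(T_deep − T_surf′) + β(S_deep − S_surf) = 0.
T_surf′ = T_deep − (β/α)·ΔS = 10.6 − (7.2 × 10⁻⁴/1.3 × 10⁻⁴)·(-0.60) = 13.9231 °C.
Cooling required: 14.7 − (13.9231) = 0.7769 °C.

0.78 °C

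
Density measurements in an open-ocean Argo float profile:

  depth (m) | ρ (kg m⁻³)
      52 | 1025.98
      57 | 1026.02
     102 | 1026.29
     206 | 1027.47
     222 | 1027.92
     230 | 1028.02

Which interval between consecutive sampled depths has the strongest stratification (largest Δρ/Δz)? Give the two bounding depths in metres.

206–222 m

Compute the density gradient over each adjacent pair:
  52–57 m: Δρ/Δz = 0.04/5 = 8.0 × 10⁻³ kg m⁻⁴
  57–102 m: Δρ/Δz = 0.27/45 = 6.0 × 10⁻³ kg m⁻⁴
  102–206 m: Δρ/Δz = 1.18/104 = 0.011 kg m⁻⁴
  206–222 m: Δρ/Δz = 0.45/16 = 0.028 kg m⁻⁴
  222–230 m: Δρ/Δz = 0.10/8 = 0.013 kg m⁻⁴
The largest gradient is in the 206–222 m interval — the pycnocline.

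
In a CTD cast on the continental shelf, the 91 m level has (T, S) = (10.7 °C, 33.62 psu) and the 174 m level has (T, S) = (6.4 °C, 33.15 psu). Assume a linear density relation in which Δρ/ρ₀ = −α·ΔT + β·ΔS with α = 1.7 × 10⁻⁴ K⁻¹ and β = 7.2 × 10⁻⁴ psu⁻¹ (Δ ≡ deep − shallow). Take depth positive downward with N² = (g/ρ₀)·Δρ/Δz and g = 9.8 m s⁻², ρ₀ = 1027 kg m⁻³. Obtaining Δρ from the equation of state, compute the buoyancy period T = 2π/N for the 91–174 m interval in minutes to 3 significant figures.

ΔT = -4.3 K, ΔS = -0.47 psu (deep − shallow).
Δρ/ρ₀ = −αΔT + βΔS = 7.31 × 10⁻⁴ − 3.384 × 10⁻⁴ = 3.926 × 10⁻⁴, so Δρ ≈ 0.4032 kg m⁻³.
N² = (g/ρ₀)·Δρ/Δz = g·(Δρ/ρ₀)/Δz = 9.8 × 3.926 × 10⁻⁴ / 83 = 4.6355 × 10⁻⁵ s⁻².
N = √(4.6355 × 10⁻⁵) = 6.8085 × 10⁻³ rad s⁻¹ → T = 2π/N = 922.84 s = 15.381 min ≈ 15.4 min.

15.4 min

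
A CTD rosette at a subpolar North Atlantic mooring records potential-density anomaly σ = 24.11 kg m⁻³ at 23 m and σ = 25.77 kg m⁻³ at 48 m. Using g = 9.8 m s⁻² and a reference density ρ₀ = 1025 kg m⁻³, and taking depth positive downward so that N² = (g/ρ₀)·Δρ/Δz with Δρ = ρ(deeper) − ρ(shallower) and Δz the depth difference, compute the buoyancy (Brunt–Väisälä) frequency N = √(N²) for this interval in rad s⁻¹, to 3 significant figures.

0.0252 rad s⁻¹

Δρ = 1025.77 − 1024.11 = 1.66 kg m⁻³ over Δz = 48 − 23 = 25 m.
N² = (9.8/1025) × (1.66/25) = 6.3485 × 10⁻⁴ s⁻².
N = √(6.3485 × 10⁻⁴) = 0.025196 rad s⁻¹ ≈ 0.0252 rad s⁻¹.
Since Δρ > 0 the layer is stably stratified.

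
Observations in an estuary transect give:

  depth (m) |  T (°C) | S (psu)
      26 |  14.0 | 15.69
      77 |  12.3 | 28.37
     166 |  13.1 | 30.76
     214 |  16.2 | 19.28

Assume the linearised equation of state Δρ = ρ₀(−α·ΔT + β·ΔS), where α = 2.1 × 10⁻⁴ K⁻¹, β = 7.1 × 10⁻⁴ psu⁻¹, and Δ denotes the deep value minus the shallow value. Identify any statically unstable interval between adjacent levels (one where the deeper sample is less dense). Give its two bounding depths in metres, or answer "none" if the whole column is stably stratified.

Evaluate Δρ/ρ₀ = −αΔT + βΔS across each adjacent pair:
  26–77 m: −αΔT+βΔS = −(2.1 × 10⁻⁴)(-1.7)+(7.1 × 10⁻⁴)(+12.68) = 9.4 × 10⁻³ → stable
  77–166 m: −αΔT+βΔS = −(2.1 × 10⁻⁴)(+0.8)+(7.1 × 10⁻⁴)(+2.39) = 1.5 × 10⁻³ → stable
  166–214 m: −αΔT+βΔS = −(2.1 × 10⁻⁴)(+3.1)+(7.1 × 10⁻⁴)(-11.48) = -8.8 × 10⁻³ → UNSTABLE
The 166–214 m interval has Δρ < 0: lighter water underlies denser water.

166–214 m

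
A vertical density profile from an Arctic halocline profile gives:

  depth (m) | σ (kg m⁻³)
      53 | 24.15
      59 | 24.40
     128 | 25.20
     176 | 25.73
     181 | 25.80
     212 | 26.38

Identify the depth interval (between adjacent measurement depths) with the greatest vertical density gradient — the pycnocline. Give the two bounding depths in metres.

Compute the density gradient over each adjacent pair:
  53–59 m: Δρ/Δz = 0.25/6 = 0.042 kg m⁻⁴
  59–128 m: Δρ/Δz = 0.80/69 = 0.012 kg m⁻⁴
  128–176 m: Δρ/Δz = 0.53/48 = 0.011 kg m⁻⁴
  176–181 m: Δρ/Δz = 0.07/5 = 0.014 kg m⁻⁴
  181–212 m: Δρ/Δz = 0.58/31 = 0.019 kg m⁻⁴
The largest gradient is in the 53–59 m interval — the pycnocline.

53–59 m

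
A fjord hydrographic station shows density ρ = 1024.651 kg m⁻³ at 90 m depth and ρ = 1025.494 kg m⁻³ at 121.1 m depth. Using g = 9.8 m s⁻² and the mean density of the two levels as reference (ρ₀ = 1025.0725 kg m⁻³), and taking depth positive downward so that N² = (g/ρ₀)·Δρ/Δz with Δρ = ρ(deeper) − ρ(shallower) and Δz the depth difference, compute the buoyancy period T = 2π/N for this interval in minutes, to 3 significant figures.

Δρ = 1025.494 − 1024.651 = 0.843 kg m⁻³ over Δz = 121.1 − 90 = 31.1 m.
N² = (9.8/1025.0725) × (0.843/31.1) = 2.5914 × 10⁻⁴ s⁻².
N = √(2.5914 × 10⁻⁴) = 0.016098 rad s⁻¹, so T = 2π/N = 390.31 s = 6.5052 min ≈ 6.51 min.
N² > 0, so the interval is statically stable.

6.51 min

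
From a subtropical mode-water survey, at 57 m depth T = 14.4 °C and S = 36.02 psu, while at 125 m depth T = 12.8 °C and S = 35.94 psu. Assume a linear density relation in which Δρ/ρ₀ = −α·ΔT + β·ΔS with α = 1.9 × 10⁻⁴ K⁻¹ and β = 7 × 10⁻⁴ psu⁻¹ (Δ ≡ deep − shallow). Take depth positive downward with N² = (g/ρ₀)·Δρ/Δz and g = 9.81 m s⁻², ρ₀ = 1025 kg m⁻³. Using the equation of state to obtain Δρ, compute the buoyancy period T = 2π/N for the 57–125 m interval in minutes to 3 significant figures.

17.5 min

ΔT = -1.6 K, ΔS = -0.08 psu (deep − shallow).
Δρ/ρ₀ = −αΔT + βΔS = 3.04 × 10⁻⁴ − 5.60 × 10⁻⁵ = 2.48 × 10⁻⁴, so Δρ ≈ 0.2542 kg m⁻³.
N² = (g/ρ₀)·Δρ/Δz = g·(Δρ/ρ₀)/Δz = 9.81 × 2.48 × 10⁻⁴ / 68 = 3.5778 × 10⁻⁵ s⁻².
N = √(3.5778 × 10⁻⁵) = 5.9815 × 10⁻³ rad s⁻¹ → T = 2π/N = 1.0504 × 10³ s = 17.507 min ≈ 17.5 min.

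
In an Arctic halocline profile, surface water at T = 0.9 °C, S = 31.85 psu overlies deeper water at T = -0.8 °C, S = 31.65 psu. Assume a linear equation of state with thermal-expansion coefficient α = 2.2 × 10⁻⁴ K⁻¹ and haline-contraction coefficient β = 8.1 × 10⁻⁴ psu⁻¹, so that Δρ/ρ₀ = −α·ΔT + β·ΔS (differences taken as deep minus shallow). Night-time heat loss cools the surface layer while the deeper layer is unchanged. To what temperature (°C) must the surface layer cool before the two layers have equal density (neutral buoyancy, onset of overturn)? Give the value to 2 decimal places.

-0.06 °C

Neutral buoyancy requires Δρ = 0, i.e. −α(T_deep − T_surf′) + β(S_deep − S_surf) = 0.
T_surf′ = T_deep − (β/α)·ΔS = -0.8 − (8.1 × 10⁻⁴/2.2 × 10⁻⁴)·(-0.20) = -0.0636 °C.
Cooling required: 0.9 − (-0.0636) = 0.9636 °C.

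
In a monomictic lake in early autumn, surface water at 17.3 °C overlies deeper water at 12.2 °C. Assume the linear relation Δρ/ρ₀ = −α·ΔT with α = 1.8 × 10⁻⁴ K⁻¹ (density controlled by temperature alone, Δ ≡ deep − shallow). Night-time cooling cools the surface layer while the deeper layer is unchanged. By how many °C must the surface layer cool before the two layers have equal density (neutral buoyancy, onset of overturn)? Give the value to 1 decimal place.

With temperature the only control, equal density requires T_surf′ = T_deep.
T_surf′ = 12.2 °C.
Cooling required: 17.3 − 12.2 = 5.1 °C.

5.1 °C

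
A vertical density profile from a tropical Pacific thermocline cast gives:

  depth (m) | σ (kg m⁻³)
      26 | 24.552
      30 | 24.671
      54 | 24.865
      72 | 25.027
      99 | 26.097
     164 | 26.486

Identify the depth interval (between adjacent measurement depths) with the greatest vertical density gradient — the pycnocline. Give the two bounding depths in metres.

Compute the density gradient over each adjacent pair:
  26–30 m: Δρ/Δz = 0.119/4 = 0.030 kg m⁻⁴
  30–54 m: Δρ/Δz = 0.194/24 = 8.1 × 10⁻³ kg m⁻⁴
  54–72 m: Δρ/Δz = 0.162/18 = 9.0 × 10⁻³ kg m⁻⁴
  72–99 m: Δρ/Δz = 1.070/27 = 0.040 kg m⁻⁴
  99–164 m: Δρ/Δz = 0.389/65 = 6.0 × 10⁻³ kg m⁻⁴
The largest gradient is in the 72–99 m interval — the pycnocline.

72–99 m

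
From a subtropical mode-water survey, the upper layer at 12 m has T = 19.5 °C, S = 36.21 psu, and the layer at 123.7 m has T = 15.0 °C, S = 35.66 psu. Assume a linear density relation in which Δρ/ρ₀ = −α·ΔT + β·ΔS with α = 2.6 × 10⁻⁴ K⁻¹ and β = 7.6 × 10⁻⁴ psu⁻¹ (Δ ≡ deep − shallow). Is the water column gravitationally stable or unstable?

stable

ΔT = 15.0 − 19.5 = -4.5 K and ΔS = 35.66 − 36.21 = -0.55 psu (deep − shallow).
−αΔT = 1.17 × 10⁻³; βΔS = -4.18 × 10⁻⁴; sum Δρ/ρ₀ = 7.52 × 10⁻⁴.
Δρ/ρ₀ > 0, so Δρ > 0: deeper water is denser → statically stable.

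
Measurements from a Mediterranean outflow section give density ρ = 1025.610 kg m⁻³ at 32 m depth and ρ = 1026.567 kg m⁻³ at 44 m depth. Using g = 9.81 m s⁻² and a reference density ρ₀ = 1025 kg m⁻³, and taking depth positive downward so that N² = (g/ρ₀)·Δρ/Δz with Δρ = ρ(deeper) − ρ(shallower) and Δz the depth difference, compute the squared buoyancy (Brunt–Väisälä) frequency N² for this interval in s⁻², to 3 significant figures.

7.63 × 10⁻⁴ s⁻²

Δρ = 1026.567 − 1025.610 = 0.957 kg m⁻³ over Δz = 44 − 32 = 12 m.
N² = (9.81/1025) × (0.957/12) = 7.6327 × 10⁻⁴ s⁻² ≈ 7.63 × 10⁻⁴ s⁻².
A positive N² confirms static stability across the interval.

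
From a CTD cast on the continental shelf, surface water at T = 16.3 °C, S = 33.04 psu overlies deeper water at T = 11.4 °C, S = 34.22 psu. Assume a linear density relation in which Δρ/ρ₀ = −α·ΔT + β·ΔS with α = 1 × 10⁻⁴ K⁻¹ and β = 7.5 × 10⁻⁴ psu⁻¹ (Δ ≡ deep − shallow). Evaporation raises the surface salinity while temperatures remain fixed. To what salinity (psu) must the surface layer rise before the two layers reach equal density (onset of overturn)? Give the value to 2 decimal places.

34.87 psu

Neutral buoyancy requires −α(T_deep − T_surf) + β(S_deep − S_surf′) = 0.
S_surf′ = S_deep − (α/β)·ΔT = 34.22 − (1 × 10⁻⁴/7.5 × 10⁻⁴)·(-4.9) = 34.8733 psu.
Increase required: 34.8733 − 33.04 = 1.8333 psu.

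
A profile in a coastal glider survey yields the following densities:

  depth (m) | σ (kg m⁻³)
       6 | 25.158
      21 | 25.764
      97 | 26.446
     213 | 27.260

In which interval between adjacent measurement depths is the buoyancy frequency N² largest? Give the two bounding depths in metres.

Compute the density gradient over each adjacent pair:
  6–21 m: Δρ/Δz = 0.606/15 = 0.040 kg m⁻⁴
  21–97 m: Δρ/Δz = 0.682/76 = 9.0 × 10⁻³ kg m⁻⁴
  97–213 m: Δρ/Δz = 0.814/116 = 7.0 × 10⁻³ kg m⁻⁴
The largest gradient is in the 6–21 m interval — the pycnocline.

6–21 m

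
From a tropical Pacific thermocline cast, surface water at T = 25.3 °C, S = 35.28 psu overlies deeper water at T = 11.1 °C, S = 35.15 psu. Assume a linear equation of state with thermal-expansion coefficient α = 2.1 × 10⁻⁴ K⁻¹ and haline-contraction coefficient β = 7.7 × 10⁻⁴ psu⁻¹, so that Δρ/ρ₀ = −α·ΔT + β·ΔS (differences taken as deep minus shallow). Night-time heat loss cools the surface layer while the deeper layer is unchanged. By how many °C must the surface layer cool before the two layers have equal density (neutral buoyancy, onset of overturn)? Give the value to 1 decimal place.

13.7 °C

Neutral buoyancy requires Δρ = 0, i.e. −α(T_deep − T_surf′) + β(S_deep − S_surf) = 0.
T_surf′ = T_deep − (β/α)·ΔS = 11.1 − (7.7 × 10⁻⁴/2.1 × 10⁻⁴)·(-0.13) = 11.577 °C.
Cooling required: 25.3 − (11.577) = 13.723 °C.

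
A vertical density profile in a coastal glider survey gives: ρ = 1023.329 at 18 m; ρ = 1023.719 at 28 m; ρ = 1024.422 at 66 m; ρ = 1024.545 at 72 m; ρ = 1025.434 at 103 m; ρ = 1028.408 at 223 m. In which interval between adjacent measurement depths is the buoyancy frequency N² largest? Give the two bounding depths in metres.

18–28 m

Compute the density gradient over each adjacent pair:
  18–28 m: Δρ/Δz = 0.390/10 = 0.039 kg m⁻⁴
  28–66 m: Δρ/Δz = 0.703/38 = 0.018 kg m⁻⁴
  66–72 m: Δρ/Δz = 0.123/6 = 0.021 kg m⁻⁴
  72–103 m: Δρ/Δz = 0.889/31 = 0.029 kg m⁻⁴
  103–223 m: Δρ/Δz = 2.974/120 = 0.025 kg m⁻⁴
The largest gradient is in the 18–28 m interval — the pycnocline.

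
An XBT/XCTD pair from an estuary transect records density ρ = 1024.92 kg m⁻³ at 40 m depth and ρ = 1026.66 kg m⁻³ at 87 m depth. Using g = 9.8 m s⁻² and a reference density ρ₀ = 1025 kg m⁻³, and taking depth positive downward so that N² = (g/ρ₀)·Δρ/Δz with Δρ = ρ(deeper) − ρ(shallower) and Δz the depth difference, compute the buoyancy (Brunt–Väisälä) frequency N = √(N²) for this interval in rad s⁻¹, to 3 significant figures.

0.0188 rad s⁻¹

Δρ = 1026.66 − 1024.92 = 1.74 kg m⁻³ over Δz = 87 − 40 = 47 m.
N² = (9.8/1025) × (1.74/47) = 3.5396 × 10⁻⁴ s⁻².
N = √(3.5396 × 10⁻⁴) = 0.018814 rad s⁻¹ ≈ 0.0188 rad s⁻¹.
A positive N² confirms static stability across the interval.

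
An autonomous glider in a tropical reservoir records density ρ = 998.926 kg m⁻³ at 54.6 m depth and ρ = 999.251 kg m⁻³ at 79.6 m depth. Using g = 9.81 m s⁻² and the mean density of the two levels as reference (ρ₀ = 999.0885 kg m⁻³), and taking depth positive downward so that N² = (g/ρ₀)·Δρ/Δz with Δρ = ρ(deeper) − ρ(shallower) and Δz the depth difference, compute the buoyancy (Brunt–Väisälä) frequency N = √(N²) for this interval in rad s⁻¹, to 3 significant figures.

Δρ = 999.251 − 998.926 = 0.325 kg m⁻³ over Δz = 79.6 − 54.6 = 25 m.
N² = (9.81/999.0885) × (0.325/25) = 1.2765 × 10⁻⁴ s⁻².
N = √(1.2765 × 10⁻⁴) = 0.011298 rad s⁻¹ ≈ 0.0113 rad s⁻¹.
N² > 0, so the interval is statically stable.

0.0113 rad s⁻¹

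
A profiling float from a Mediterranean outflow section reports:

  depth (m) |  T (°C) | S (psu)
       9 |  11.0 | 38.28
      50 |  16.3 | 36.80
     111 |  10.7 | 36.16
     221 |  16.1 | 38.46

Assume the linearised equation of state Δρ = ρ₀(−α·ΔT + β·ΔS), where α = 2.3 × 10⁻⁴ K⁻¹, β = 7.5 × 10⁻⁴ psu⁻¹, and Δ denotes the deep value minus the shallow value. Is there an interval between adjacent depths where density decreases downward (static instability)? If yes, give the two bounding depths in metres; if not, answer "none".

Evaluate Δρ/ρ₀ = −αΔT + βΔS across each adjacent pair:
  9–50 m: −αΔT+βΔS = −(2.3 × 10⁻⁴)(+5.3)+(7.5 × 10⁻⁴)(-1.48) = -2.3 × 10⁻³ → UNSTABLE
  50–111 m: −αΔT+βΔS = −(2.3 × 10⁻⁴)(-5.6)+(7.5 × 10⁻⁴)(-0.64) = 8.1 × 10⁻⁴ → stable
  111–221 m: −αΔT+βΔS = −(2.3 × 10⁻⁴)(+5.4)+(7.5 × 10⁻⁴)(+2.30) = 4.8 × 10⁻⁴ → stable
The 9–50 m interval has Δρ < 0: lighter water underlies denser water.

9–50 m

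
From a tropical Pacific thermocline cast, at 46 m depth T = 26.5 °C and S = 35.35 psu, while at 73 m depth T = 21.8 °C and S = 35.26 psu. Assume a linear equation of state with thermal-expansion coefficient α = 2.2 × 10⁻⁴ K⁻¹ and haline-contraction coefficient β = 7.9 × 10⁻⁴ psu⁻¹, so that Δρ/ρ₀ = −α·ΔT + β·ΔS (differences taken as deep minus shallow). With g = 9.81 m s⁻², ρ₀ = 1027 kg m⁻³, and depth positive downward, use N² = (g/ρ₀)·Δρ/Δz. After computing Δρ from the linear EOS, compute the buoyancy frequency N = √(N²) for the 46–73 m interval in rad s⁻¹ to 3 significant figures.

0.0187 rad s⁻¹

ΔT = -4.7 K, ΔS = -0.09 psu (deep − shallow).
Δρ/ρ₀ = −αΔT + βΔS = 1.034 × 10⁻³ − 7.11 × 10⁻⁵ = 9.629 × 10⁻⁴, so Δρ ≈ 0.9889 kg m⁻³.
N² = (g/ρ₀)·Δρ/Δz = g·(Δρ/ρ₀)/Δz = 9.81 × 9.629 × 10⁻⁴ / 27 = 3.4985 × 10⁻⁴ s⁻².
N = √(3.4985 × 10⁻⁴) = 0.018704 rad s⁻¹ ≈ 0.0187 rad s⁻¹.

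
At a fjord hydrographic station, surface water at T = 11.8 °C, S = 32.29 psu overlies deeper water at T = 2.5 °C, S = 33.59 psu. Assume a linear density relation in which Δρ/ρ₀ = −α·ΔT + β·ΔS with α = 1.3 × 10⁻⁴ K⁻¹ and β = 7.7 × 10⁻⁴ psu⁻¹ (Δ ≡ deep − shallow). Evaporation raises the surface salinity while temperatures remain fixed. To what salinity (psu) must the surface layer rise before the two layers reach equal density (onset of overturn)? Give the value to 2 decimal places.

35.16 psu

Neutral buoyancy requires −α(T_deep − T_surf) + β(S_deep − S_surf′) = 0.
S_surf′ = S_deep − (α/β)·ΔT = 33.59 − (1.3 × 10⁻⁴/7.7 × 10⁻⁴)·(-9.3) = 35.1601 psu.
Increase required: 35.1601 − 32.29 = 2.8701 psu.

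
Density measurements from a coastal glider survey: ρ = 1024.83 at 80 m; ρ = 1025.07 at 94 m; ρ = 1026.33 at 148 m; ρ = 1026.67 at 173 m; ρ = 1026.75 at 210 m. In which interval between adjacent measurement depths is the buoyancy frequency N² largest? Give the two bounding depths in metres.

94–148 m

Compute the density gradient over each adjacent pair:
  80–94 m: Δρ/Δz = 0.24/14 = 0.017 kg m⁻⁴
  94–148 m: Δρ/Δz = 1.26/54 = 0.023 kg m⁻⁴
  148–173 m: Δρ/Δz = 0.34/25 = 0.014 kg m⁻⁴
  173–210 m: Δρ/Δz = 0.08/37 = 2.2 × 10⁻³ kg m⁻⁴
The largest gradient is in the 94–148 m interval — the pycnocline.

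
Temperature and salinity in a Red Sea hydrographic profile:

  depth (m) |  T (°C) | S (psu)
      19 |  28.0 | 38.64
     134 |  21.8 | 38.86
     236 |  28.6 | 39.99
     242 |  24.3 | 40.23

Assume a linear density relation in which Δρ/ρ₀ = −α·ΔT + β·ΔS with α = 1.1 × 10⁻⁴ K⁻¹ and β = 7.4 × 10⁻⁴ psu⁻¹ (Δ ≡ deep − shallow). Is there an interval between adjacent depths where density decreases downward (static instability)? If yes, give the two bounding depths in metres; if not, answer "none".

Evaluate Δρ/ρ₀ = −αΔT + βΔS across each adjacent pair:
  19–134 m: −αΔT+βΔS = −(1.1 × 10⁻⁴)(-6.2)+(7.4 × 10⁻⁴)(+0.22) = 8.4 × 10⁻⁴ → stable
  134–236 m: −αΔT+βΔS = −(1.1 × 10⁻⁴)(+6.8)+(7.4 × 10⁻⁴)(+1.13) = 8.8 × 10⁻⁵ → stable
  236–242 m: −αΔT+βΔS = −(1.1 × 10⁻⁴)(-4.3)+(7.4 × 10⁻⁴)(+0.24) = 6.5 × 10⁻⁴ → stable
Every interval has Δρ > 0: the column is stably stratified throughout.

none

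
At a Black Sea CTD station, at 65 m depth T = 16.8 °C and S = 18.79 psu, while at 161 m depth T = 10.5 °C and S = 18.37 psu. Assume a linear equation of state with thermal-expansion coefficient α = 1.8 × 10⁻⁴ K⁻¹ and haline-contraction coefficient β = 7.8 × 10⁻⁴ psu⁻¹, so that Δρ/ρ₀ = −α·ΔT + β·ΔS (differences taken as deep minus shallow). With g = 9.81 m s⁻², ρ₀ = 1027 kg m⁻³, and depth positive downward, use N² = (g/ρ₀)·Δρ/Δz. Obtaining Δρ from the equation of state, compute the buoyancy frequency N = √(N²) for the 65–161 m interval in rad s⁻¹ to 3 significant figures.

ΔT = -6.3 K, ΔS = -0.42 psu (deep − shallow).
Δρ/ρ₀ = −αΔT + βΔS = 1.134 × 10⁻³ − 3.276 × 10⁻⁴ = 8.064 × 10⁻⁴, so Δρ ≈ 0.8282 kg m⁻³.
N² = (g/ρ₀)·Δρ/Δz = g·(Δρ/ρ₀)/Δz = 9.81 × 8.064 × 10⁻⁴ / 96 = 8.2404 × 10⁻⁵ s⁻².
N = √(8.2404 × 10⁻⁵) = 9.0777 × 10⁻³ rad s⁻¹ ≈ 9.08 × 10⁻³ rad s⁻¹.

9.08 × 10⁻³ rad s⁻¹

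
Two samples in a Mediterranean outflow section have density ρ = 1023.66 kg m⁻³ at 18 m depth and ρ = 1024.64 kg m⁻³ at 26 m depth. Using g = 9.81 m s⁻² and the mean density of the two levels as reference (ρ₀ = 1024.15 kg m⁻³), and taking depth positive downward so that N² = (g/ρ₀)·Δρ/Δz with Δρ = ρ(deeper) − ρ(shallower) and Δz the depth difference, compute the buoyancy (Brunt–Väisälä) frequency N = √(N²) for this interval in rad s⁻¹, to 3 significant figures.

0.0343 rad s⁻¹

Δρ = 1024.64 − 1023.66 = 0.98 kg m⁻³ over Δz = 26 − 18 = 8 m.
N² = (9.81/1024.15) × (0.98/8) = 1.1734 × 10⁻³ s⁻².
N = √(1.1734 × 10⁻³) = 0.034255 rad s⁻¹ ≈ 0.0343 rad s⁻¹.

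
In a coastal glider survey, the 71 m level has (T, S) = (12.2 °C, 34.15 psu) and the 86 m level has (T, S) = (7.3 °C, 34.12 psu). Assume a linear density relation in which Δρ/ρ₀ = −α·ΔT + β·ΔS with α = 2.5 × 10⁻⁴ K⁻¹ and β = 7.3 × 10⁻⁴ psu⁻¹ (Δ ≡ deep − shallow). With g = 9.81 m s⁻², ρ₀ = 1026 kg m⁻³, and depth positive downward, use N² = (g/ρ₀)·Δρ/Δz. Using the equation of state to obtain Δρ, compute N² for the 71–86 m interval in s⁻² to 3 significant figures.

ΔT = -4.9 K, ΔS = -0.03 psu (deep − shallow).
Δρ/ρ₀ = −αΔT + βΔS = 1.225 × 10⁻³ − 2.19 × 10⁻⁵ = 1.2031 × 10⁻³, so Δρ ≈ 1.234 kg m⁻³.
N² = (g/ρ₀)·Δρ/Δz = g·(Δρ/ρ₀)/Δz = 9.81 × 1.2031 × 10⁻³ / 15 = 7.8683 × 10⁻⁴ s⁻² ≈ 7.87 × 10⁻⁴ s⁻².

7.87 × 10⁻⁴ s⁻²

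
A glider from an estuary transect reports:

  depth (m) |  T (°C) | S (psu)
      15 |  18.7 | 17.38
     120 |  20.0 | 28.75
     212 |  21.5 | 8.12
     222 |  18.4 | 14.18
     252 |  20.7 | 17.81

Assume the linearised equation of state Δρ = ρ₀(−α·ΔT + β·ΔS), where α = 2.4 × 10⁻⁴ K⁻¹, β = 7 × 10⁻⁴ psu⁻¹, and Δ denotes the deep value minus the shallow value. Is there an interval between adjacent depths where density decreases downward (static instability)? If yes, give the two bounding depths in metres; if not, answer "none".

Evaluate Δρ/ρ₀ = −αΔT + βΔS across each adjacent pair:
  15–120 m: −αΔT+βΔS = −(2.4 × 10⁻⁴)(+1.3)+(7 × 10⁻⁴)(+11.37) = 7.6 × 10⁻³ → stable
  120–212 m: −αΔT+βΔS = −(2.4 × 10⁻⁴)(+1.5)+(7 × 10⁻⁴)(-20.63) = -0.015 → UNSTABLE
  212–222 m: −αΔT+βΔS = −(2.4 × 10⁻⁴)(-3.1)+(7 × 10⁻⁴)(+6.06) = 5.0 × 10⁻³ → stable
  222–252 m: −αΔT+βΔS = −(2.4 × 10⁻⁴)(+2.3)+(7 × 10⁻⁴)(+3.63) = 2.0 × 10⁻³ → stable
The 120–212 m interval has Δρ < 0: lighter water underlies denser water.

120–212 m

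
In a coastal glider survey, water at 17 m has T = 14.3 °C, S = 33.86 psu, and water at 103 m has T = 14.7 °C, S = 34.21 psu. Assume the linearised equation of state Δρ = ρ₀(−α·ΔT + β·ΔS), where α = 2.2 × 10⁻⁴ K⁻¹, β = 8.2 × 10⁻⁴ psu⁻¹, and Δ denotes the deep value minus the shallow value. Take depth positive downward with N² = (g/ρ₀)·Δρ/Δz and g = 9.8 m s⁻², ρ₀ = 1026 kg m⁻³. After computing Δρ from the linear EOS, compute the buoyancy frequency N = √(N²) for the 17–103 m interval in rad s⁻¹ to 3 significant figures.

4.76 × 10⁻³ rad s⁻¹

ΔT = +0.4 K, ΔS = +0.35 psu (deep − shallow).
Δρ/ρ₀ = −αΔT + βΔS = -8.80 × 10⁻⁵ + 2.87 × 10⁻⁴ = 1.99 × 10⁻⁴, so Δρ ≈ 0.2042 kg m⁻³.
N² = (g/ρ₀)·Δρ/Δz = g·(Δρ/ρ₀)/Δz = 9.8 × 1.99 × 10⁻⁴ / 86 = 2.2677 × 10⁻⁵ s⁻².
N = √(2.2677 × 10⁻⁵) = 4.7620 × 10⁻³ rad s⁻¹ ≈ 4.76 × 10⁻³ rad s⁻¹.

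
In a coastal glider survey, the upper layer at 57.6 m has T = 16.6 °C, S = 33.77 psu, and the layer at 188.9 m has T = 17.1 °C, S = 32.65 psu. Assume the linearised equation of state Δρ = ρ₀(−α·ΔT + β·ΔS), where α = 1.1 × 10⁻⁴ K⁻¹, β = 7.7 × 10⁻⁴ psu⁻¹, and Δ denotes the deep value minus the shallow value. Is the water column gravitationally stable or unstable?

unstable

ΔT = 17.1 − 16.6 = +0.5 K and ΔS = 32.65 − 33.77 = -1.12 psu (deep − shallow).
−αΔT = -5.50 × 10⁻⁵; βΔS = -8.624 × 10⁻⁴; sum Δρ/ρ₀ = -9.174 × 10⁻⁴.
Δρ/ρ₀ < 0, so Δρ < 0: deeper water is lighter → statically unstable; the column would overturn.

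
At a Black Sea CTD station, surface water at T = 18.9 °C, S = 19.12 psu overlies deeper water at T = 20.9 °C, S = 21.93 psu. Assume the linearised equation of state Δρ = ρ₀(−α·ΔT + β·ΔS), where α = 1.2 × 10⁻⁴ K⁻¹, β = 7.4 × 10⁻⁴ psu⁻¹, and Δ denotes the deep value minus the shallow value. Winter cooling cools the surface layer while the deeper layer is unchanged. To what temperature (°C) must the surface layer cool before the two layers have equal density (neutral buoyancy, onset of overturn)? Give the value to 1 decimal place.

Neutral buoyancy requires Δρ = 0, i.e. −α(T_deep − T_surf′) + β(S_deep − S_surf) = 0.
T_surf′ = T_deep − (β/α)·ΔS = 20.9 − (7.4 × 10⁻⁴/1.2 × 10⁻⁴)·(+2.81) = 3.572 °C.
Cooling required: 18.9 − (3.572) = 15.328 °C.

3.6 °C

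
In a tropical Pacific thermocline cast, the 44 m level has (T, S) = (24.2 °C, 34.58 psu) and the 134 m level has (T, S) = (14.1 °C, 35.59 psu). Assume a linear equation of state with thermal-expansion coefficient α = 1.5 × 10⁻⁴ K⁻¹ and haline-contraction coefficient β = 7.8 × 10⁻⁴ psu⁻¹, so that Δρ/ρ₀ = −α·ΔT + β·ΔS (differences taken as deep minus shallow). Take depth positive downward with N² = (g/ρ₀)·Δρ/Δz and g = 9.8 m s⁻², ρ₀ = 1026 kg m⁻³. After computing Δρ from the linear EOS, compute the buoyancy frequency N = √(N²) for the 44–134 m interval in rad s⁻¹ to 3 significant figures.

0.0158 rad s⁻¹

ΔT = -10.1 K, ΔS = +1.01 psu (deep − shallow).
Δρ/ρ₀ = −αΔT + βΔS = 1.515 × 10⁻³ + 7.878 × 10⁻⁴ = 2.3028 × 10⁻³, so Δρ ≈ 2.363 kg m⁻³.
N² = (g/ρ₀)·Δρ/Δz = g·(Δρ/ρ₀)/Δz = 9.8 × 2.3028 × 10⁻³ / 90 = 2.5075 × 10⁻⁴ s⁻².
N = √(2.5075 × 10⁻⁴) = 0.015835 rad s⁻¹ ≈ 0.0158 rad s⁻¹.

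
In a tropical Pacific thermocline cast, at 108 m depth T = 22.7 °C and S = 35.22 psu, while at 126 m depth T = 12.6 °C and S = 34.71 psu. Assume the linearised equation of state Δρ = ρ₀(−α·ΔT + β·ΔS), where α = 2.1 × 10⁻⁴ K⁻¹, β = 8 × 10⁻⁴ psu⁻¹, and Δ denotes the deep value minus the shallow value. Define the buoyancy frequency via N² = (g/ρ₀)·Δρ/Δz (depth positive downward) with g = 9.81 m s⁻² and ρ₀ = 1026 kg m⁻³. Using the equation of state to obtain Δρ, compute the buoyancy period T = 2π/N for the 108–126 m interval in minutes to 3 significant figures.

ΔT = -10.1 K, ΔS = -0.51 psu (deep − shallow).
Δρ/ρ₀ = −αΔT + βΔS = 2.121 × 10⁻³ − 4.08 × 10⁻⁴ = 1.713 × 10⁻³, so Δρ ≈ 1.758 kg m⁻³.
N² = (g/ρ₀)·Δρ/Δz = g·(Δρ/ρ₀)/Δz = 9.81 × 1.713 × 10⁻³ / 18 = 9.3359 × 10⁻⁴ s⁻².
N = √(9.3359 × 10⁻⁴) = 0.030555 rad s⁻¹ → T = 2π/N = 205.64 s = 3.4273 min ≈ 3.43 min.

3.43 min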